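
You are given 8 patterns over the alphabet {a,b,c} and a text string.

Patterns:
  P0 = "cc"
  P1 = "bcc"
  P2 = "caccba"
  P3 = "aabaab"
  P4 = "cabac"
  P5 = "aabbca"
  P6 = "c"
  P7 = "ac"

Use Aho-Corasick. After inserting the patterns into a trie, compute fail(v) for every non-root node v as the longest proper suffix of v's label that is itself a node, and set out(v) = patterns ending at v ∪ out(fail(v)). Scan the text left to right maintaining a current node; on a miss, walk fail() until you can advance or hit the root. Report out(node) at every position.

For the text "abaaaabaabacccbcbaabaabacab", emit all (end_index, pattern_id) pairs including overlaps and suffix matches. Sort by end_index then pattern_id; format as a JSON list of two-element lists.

Build:
Trie nodes:
  0='ε' goto a→11 b→3 c→1
  1='c' goto a→6 c→2  [P6 ends]
  2='cc' goto ·  [P0 ends]
  3='b' goto c→4
  4='bc' goto c→5
  5='bcc' goto ·  [P1 ends]
  6='ca' goto b→17 c→7
  7='cac' goto c→8
  8='cacc' goto b→9
  9='caccb' goto a→10
  10='caccba' goto ·  [P2 ends]
  11='a' goto a→12 c→23
  12='aa' goto b→13
  13='aab' goto a→14 b→20
  14='aaba' goto a→15
  15='aabaa' goto b→16
  16='aabaab' goto ·  [P3 ends]
  17='cab' goto a→18
  18='caba' goto c→19
  19='cabac' goto ·  [P4 ends]
  20='aabb' goto c→21
  21='aabbc' goto a→22
  22='aabbca' goto ·  [P5 ends]
  23='ac' goto ·  [P7 ends]

BFS fail/out derivation:
  n1('c'): parent n0 fail=0; on 'c' 0 → fail=0;  out {6}∪∅={6}
  n3('b'): parent n0 fail=0; on 'b' 0 → fail=0;  out ∅∪∅=∅
  n11('a'): parent n0 fail=0; on 'a' 0 → fail=0;  out ∅∪∅=∅
  n2('cc'): parent n1 fail=0; on 'c' 0 → fail=1;  out {0}∪{6}={0,6}
  n4('bc'): parent n3 fail=0; on 'c' 0 → fail=1;  out ∅∪{6}={6}
  n6('ca'): parent n1 fail=0; on 'a' 0 → fail=11;  out ∅∪∅=∅
  n12('aa'): parent n11 fail=0; on 'a' 0 → fail=11;  out ∅∪∅=∅
  n23('ac'): parent n11 fail=0; on 'c' 0 → fail=1;  out {7}∪{6}={6,7}
  n5('bcc'): parent n4 fail=1; on 'c' 1 → fail=2;  out {1}∪{0,6}={0,1,6}
  n7('cac'): parent n6 fail=11; on 'c' 11 → fail=23;  out ∅∪{6,7}={6,7}
  n13('aab'): parent n12 fail=11; on 'b' 11→0 → fail=3;  out ∅∪∅=∅
  n17('cab'): parent n6 fail=11; on 'b' 11→0 → fail=3;  out ∅∪∅=∅
  n8('cacc'): parent n7 fail=23; on 'c' 23→1 → fail=2;  out ∅∪{0,6}={0,6}
  n14('aaba'): parent n13 fail=3; on 'a' 3→0 → fail=11;  out ∅∪∅=∅
  n18('caba'): parent n17 fail=3; on 'a' 3→0 → fail=11;  out ∅∪∅=∅
  n20('aabb'): parent n13 fail=3; on 'b' 3→0 → fail=3;  out ∅∪∅=∅
  n9('caccb'): parent n8 fail=2; on 'b' 2→1→0 → fail=3;  out ∅∪∅=∅
  n15('aabaa'): parent n14 fail=11; on 'a' 11 → fail=12;  out ∅∪∅=∅
  n19('cabac'): parent n18 fail=11; on 'c' 11 → fail=23;  out {4}∪{6,7}={4,6,7}
  n21('aabbc'): parent n20 fail=3; on 'c' 3 → fail=4;  out ∅∪{6}={6}
  n10('caccba'): parent n9 fail=3; on 'a' 3→0 → fail=11;  out {2}∪∅={2}
  n16('aabaab'): parent n15 fail=12; on 'b' 12 → fail=13;  out {3}∪∅={3}
  n22('aabbca'): parent n21 fail=4; on 'a' 4→1 → fail=6;  out {5}∪∅={5}

Run:
[0] read 'a'  n0⇒n11
[1] read 'b'  n11⇒n3 (via fail)
[2] read 'a'  n3⇒n11 (via fail)
[3] read 'a'  n11⇒n12
[4] read 'a'  n12⇒n12 (via fail)
[5] read 'a'  n12⇒n12 (via fail)
[6] read 'b'  n12⇒n13
[7] read 'a'  n13⇒n14
[8] read 'a'  n14⇒n15
[9] read 'b'  n15⇒n16  ** P3@[4:9]
[10] read 'a'  n16⇒n14 (via fail)
[11] read 'c'  n14⇒n23 (via fail)  ** P6@[11:11],P7@[10:11]
[12] read 'c'  n23⇒n2 (via fail)  ** P0@[11:12],P6@[12:12]
[13] read 'c'  n2⇒n2 (via fail)  ** P0@[12:13],P6@[13:13]
[14] read 'b'  n2⇒n3 (via fail)
[15] read 'c'  n3⇒n4  ** P6@[15:15]
[16] read 'b'  n4⇒n3 (via fail)
[17] read 'a'  n3⇒n11 (via fail)
[18] read 'a'  n11⇒n12
[19] read 'b'  n12⇒n13
[20] read 'a'  n13⇒n14
[21] read 'a'  n14⇒n15
[22] read 'b'  n15⇒n16  ** P3@[17:22]
[23] read 'a'  n16⇒n14 (via fail)
[24] read 'c'  n14⇒n23 (via fail)  ** P6@[24:24],P7@[23:24]
[25] read 'a'  n23⇒n6 (via fail)
[26] read 'b'  n6⇒n17

All matches (sorted): [[9,3],[11,6],[11,7],[12,0],[12,6],[13,0],[13,6],[15,6],[22,3],[24,6],[24,7]]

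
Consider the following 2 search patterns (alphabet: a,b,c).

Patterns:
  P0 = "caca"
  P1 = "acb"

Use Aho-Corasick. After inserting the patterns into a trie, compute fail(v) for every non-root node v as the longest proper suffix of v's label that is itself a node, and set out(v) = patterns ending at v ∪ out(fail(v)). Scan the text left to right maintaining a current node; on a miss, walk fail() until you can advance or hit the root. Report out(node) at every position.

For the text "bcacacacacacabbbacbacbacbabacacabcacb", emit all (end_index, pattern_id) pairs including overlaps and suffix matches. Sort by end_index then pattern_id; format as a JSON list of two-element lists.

Construct AC machine:
Trie nodes:
  n0 'ε': a→5 c→1
  n1 'c': a→2
  n2 'ca': c→3
  n3 'cac': a→4
  n4 'caca': ·  [P0 ends]
  n5 'a': c→6
  n6 'ac': b→7
  n7 'acb': ·  [P1 ends]

Failure links (BFS by depth):
  n1('c'): parent n0 fail=0; on 'c' 0 → fail=0;  out ∅∪∅=∅
  n5('a'): parent n0 fail=0; on 'a' 0 → fail=0;  out ∅∪∅=∅
  n2('ca'): parent n1 fail=0; on 'a' 0 → fail=5;  out ∅∪∅=∅
  n6('ac'): parent n5 fail=0; on 'c' 0 → fail=1;  out ∅∪∅=∅
  n3('cac'): parent n2 fail=5; on 'c' 5 → fail=6;  out ∅∪∅=∅
  n7('acb'): parent n6 fail=1; on 'b' 1→0 → fail=0;  out {1}∪∅={1}
  n4('caca'): parent n3 fail=6; on 'a' 6→1 → fail=2;  out {0}∪∅={0}

Run:
pos 0 'b': at 0
pos 1 'c': at 1
pos 2 'a': at 2
pos 3 'c': at 3
pos 4 'a': at 4  emit P0@[1:4]
pos 5 'c': at 3 (via fail)
pos 6 'a': at 4  emit P0@[3:6]
pos 7 'c': at 3 (via fail)
pos 8 'a': at 4  emit P0@[5:8]
pos 9 'c': at 3 (via fail)
pos 10 'a': at 4  emit P0@[7:10]
pos 11 'c': at 3 (via fail)
pos 12 'a': at 4  emit P0@[9:12]
pos 13 'b': at 0 (via fail)
pos 14 'b': at 0
pos 15 'b': at 0
pos 16 'a': at 5
pos 17 'c': at 6
pos 18 'b': at 7  emit P1@[16:18]
pos 19 'a': at 5 (via fail)
pos 20 'c': at 6
pos 21 'b': at 7  emit P1@[19:21]
pos 22 'a': at 5 (via fail)
pos 23 'c': at 6
pos 24 'b': at 7  emit P1@[22:24]
pos 25 'a': at 5 (via fail)
pos 26 'b': at 0 (via fail)
pos 27 'a': at 5
pos 28 'c': at 6
pos 29 'a': at 2 (via fail)
pos 30 'c': at 3
pos 31 'a': at 4  emit P0@[28:31]
pos 32 'b': at 0 (via fail)
pos 33 'c': at 1
pos 34 'a': at 2
pos 35 'c': at 3
pos 36 'b': at 7 (via fail)  emit P1@[34:36]

All matches (sorted): [[4,0],[6,0],[8,0],[10,0],[12,0],[18,1],[21,1],[24,1],[31,0],[36,1]]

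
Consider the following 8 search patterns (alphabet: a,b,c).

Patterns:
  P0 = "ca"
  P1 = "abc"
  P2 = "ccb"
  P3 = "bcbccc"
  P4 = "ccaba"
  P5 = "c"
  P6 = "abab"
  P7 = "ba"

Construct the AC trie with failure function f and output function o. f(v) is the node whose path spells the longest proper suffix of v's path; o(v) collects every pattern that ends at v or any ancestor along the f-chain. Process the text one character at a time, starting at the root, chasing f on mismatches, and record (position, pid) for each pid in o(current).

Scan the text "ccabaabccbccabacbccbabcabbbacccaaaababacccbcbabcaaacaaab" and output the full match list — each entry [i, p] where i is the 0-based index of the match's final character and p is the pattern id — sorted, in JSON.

Build:
Trie (insert patterns):
  0='ε' goto a→3 b→8 c→1
  1='c' goto a→2 c→6  ←P5
  2='ca' goto ·  ←P0
  3='a' goto b→4
  4='ab' goto a→17 c→5
  5='abc' goto ·  ←P1
  6='cc' goto a→14 b→7
  7='ccb' goto ·  ←P2
  8='b' goto a→19 c→9
  9='bc' goto b→10
  10='bcb' goto c→11
  11='bcbc' goto c→12
  12='bcbcc' goto c→13
  13='bcbccc' goto ·  ←P3
  14='cca' goto b→15
  15='ccab' goto a→16
  16='ccaba' goto ·  ←P4
  17='aba' goto b→18
  18='abab' goto ·  ←P6
  19='ba' goto ·  ←P7

Failure links (BFS by depth):
  fail(1) 'c': from fail(0)=0 chase 'c': 0 ⇒ 0;  out={5}∪out(0)={5}
  fail(3) 'a': from fail(0)=0 chase 'a': 0 ⇒ 0;  out=∅∪out(0)=∅
  fail(8) 'b': from fail(0)=0 chase 'b': 0 ⇒ 0;  out=∅∪out(0)=∅
  fail(2) 'ca': from fail(1)=0 chase 'a': 0 ⇒ 3;  out={0}∪out(3)={0}
  fail(4) 'ab': from fail(3)=0 chase 'b': 0 ⇒ 8;  out=∅∪out(8)=∅
  fail(6) 'cc': from fail(1)=0 chase 'c': 0 ⇒ 1;  out=∅∪out(1)={5}
  fail(9) 'bc': from fail(8)=0 chase 'c': 0 ⇒ 1;  out=∅∪out(1)={5}
  fail(19) 'ba': from fail(8)=0 chase 'a': 0 ⇒ 3;  out={7}∪out(3)={7}
  fail(5) 'abc': from fail(4)=8 chase 'c': 8 ⇒ 9;  out={1}∪out(9)={1,5}
  fail(7) 'ccb': from fail(6)=1 chase 'b': 1→0 ⇒ 8;  out={2}∪out(8)={2}
  fail(10) 'bcb': from fail(9)=1 chase 'b': 1→0 ⇒ 8;  out=∅∪out(8)=∅
  fail(14) 'cca': from fail(6)=1 chase 'a': 1 ⇒ 2;  out=∅∪out(2)={0}
  fail(17) 'aba': from fail(4)=8 chase 'a': 8 ⇒ 19;  out=∅∪out(19)={7}
  fail(11) 'bcbc': from fail(10)=8 chase 'c': 8 ⇒ 9;  out=∅∪out(9)={5}
  fail(15) 'ccab': from fail(14)=2 chase 'b': 2→3 ⇒ 4;  out=∅∪out(4)=∅
  fail(18) 'abab': from fail(17)=19 chase 'b': 19→3 ⇒ 4;  out={6}∪out(4)={6}
  fail(12) 'bcbcc': from fail(11)=9 chase 'c': 9→1 ⇒ 6;  out=∅∪out(6)={5}
  fail(16) 'ccaba': from fail(15)=4 chase 'a': 4 ⇒ 17;  out={4}∪out(17)={4,7}
  fail(13) 'bcbccc': from fail(12)=6 chase 'c': 6→1 ⇒ 6;  out={3}∪out(6)={3,5}

Text stream:
pos 0 'c': at 1  emit P5@[0:0]
pos 1 'c': at 6  emit P5@[1:1]
pos 2 'a': at 14  emit P0@[1:2]
pos 3 'b': at 15
pos 4 'a': at 16  emit P4@[0:4],P7@[3:4]
pos 5 'a': at 3 (fail-walked)
pos 6 'b': at 4
pos 7 'c': at 5  emit P1@[5:7],P5@[7:7]
pos 8 'c': at 6 (fail-walked)  emit P5@[8:8]
pos 9 'b': at 7  emit P2@[7:9]
pos 10 'c': at 9 (fail-walked)  emit P5@[10:10]
pos 11 'c': at 6 (fail-walked)  emit P5@[11:11]
pos 12 'a': at 14  emit P0@[11:12]
pos 13 'b': at 15
pos 14 'a': at 16  emit P4@[10:14],P7@[13:14]
pos 15 'c': at 1 (fail-walked)  emit P5@[15:15]
pos 16 'b': at 8 (fail-walked)
pos 17 'c': at 9  emit P5@[17:17]
pos 18 'c': at 6 (fail-walked)  emit P5@[18:18]
pos 19 'b': at 7  emit P2@[17:19]
pos 20 'a': at 19 (fail-walked)  emit P7@[19:20]
pos 21 'b': at 4 (fail-walked)
pos 22 'c': at 5  emit P1@[20:22],P5@[22:22]
pos 23 'a': at 2 (fail-walked)  emit P0@[22:23]
pos 24 'b': at 4 (fail-walked)
pos 25 'b': at 8 (fail-walked)
pos 26 'b': at 8 (fail-walked)
pos 27 'a': at 19  emit P7@[26:27]
pos 28 'c': at 1 (fail-walked)  emit P5@[28:28]
pos 29 'c': at 6  emit P5@[29:29]
pos 30 'c': at 6 (fail-walked)  emit P5@[30:30]
pos 31 'a': at 14  emit P0@[30:31]
pos 32 'a': at 3 (fail-walked)
pos 33 'a': at 3 (fail-walked)
pos 34 'a': at 3 (fail-walked)
pos 35 'b': at 4
pos 36 'a': at 17  emit P7@[35:36]
pos 37 'b': at 18  emit P6@[34:37]
pos 38 'a': at 17 (fail-walked)  emit P7@[37:38]
pos 39 'c': at 1 (fail-walked)  emit P5@[39:39]
pos 40 'c': at 6  emit P5@[40:40]
pos 41 'c': at 6 (fail-walked)  emit P5@[41:41]
pos 42 'b': at 7  emit P2@[40:42]
pos 43 'c': at 9 (fail-walked)  emit P5@[43:43]
pos 44 'b': at 10
pos 45 'a': at 19 (fail-walked)  emit P7@[44:45]
pos 46 'b': at 4 (fail-walked)
pos 47 'c': at 5  emit P1@[45:47],P5@[47:47]
pos 48 'a': at 2 (fail-walked)  emit P0@[47:48]
pos 49 'a': at 3 (fail-walked)
pos 50 'a': at 3 (fail-walked)
pos 51 'c': at 1 (fail-walked)  emit P5@[51:51]
pos 52 'a': at 2  emit P0@[51:52]
pos 53 'a': at 3 (fail-walked)
pos 54 'a': at 3 (fail-walked)
pos 55 'b': at 4

Matches: [[0,5],[1,5],[2,0],[4,4],[4,7],[7,1],[7,5],[8,5],[9,2],[10,5],[11,5],[12,0],[14,4],[14,7],[15,5],[17,5],[18,5],[19,2],[20,7],[22,1],[22,5],[23,0],[27,7],[28,5],[29,5],[30,5],[31,0],[36,7],[37,6],[38,7],[39,5],[40,5],[41,5],[42,2],[43,5],[45,7],[47,1],[47,5],[48,0],[51,5],[52,0]]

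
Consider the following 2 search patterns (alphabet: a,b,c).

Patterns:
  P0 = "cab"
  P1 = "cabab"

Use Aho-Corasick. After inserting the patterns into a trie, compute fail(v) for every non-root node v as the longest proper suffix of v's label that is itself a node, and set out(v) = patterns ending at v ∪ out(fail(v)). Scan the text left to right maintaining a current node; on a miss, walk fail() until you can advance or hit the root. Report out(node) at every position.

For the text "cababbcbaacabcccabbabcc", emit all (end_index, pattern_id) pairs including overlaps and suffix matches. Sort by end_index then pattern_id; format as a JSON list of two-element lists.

Build automaton:
Trie (insert patterns):
  n0 'ε': c→1
  n1 'c': a→2
  n2 'ca': b→3
  n3 'cab': a→4  ←P0
  n4 'caba': b→5
  n5 'cabab': ·  ←P1

BFS fail/out derivation:
  fail(1) 'c': from fail(0)=0 chase 'c': 0 ⇒ 0;  out=∅∪out(0)=∅
  fail(2) 'ca': from fail(1)=0 chase 'a': 0 ⇒ 0;  out=∅∪out(0)=∅
  fail(3) 'cab': from fail(2)=0 chase 'b': 0 ⇒ 0;  out={0}∪out(0)={0}
  fail(4) 'caba': from fail(3)=0 chase 'a': 0 ⇒ 0;  out=∅∪out(0)=∅
  fail(5) 'cabab': from fail(4)=0 chase 'b': 0 ⇒ 0;  out={1}∪out(0)={1}

Text stream:
pos 0 'c': at 1
pos 1 'a': at 2
pos 2 'b': at 3  ** P0@[0:2]
pos 3 'a': at 4
pos 4 'b': at 5  ** P1@[0:4]
pos 5 'b': at 0 (fail-walked)
pos 6 'c': at 1
pos 7 'b': at 0 (fail-walked)
pos 8 'a': at 0
pos 9 'a': at 0
pos 10 'c': at 1
pos 11 'a': at 2
pos 12 'b': at 3  ** P0@[10:12]
pos 13 'c': at 1 (fail-walked)
pos 14 'c': at 1 (fail-walked)
pos 15 'c': at 1 (fail-walked)
pos 16 'a': at 2
pos 17 'b': at 3  ** P0@[15:17]
pos 18 'b': at 0 (fail-walked)
pos 19 'a': at 0
pos 20 'b': at 0
pos 21 'c': at 1
pos 22 'c': at 1 (fail-walked)

Result: [[2,0],[4,1],[12,0],[17,0]]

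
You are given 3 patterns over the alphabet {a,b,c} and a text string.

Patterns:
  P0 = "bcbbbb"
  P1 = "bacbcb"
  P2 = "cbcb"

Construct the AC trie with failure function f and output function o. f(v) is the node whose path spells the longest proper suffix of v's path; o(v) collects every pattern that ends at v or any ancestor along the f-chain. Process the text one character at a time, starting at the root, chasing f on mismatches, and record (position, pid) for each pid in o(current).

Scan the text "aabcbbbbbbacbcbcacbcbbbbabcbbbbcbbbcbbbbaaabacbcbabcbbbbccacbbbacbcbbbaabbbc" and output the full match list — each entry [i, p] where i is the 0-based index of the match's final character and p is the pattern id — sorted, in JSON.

Construct AC machine:
Trie (insert patterns):
  0='ε' goto b→1 c→12
  1='b' goto a→7 c→2
  2='bc' goto b→3
  3='bcb' goto b→4
  4='bcbb' goto b→5
  5='bcbbb' goto b→6
  6='bcbbbb' goto ·  ←P0
  7='ba' goto c→8
  8='bac' goto b→9
  9='bacb' goto c→10
  10='bacbc' goto b→11
  11='bacbcb' goto ·  ←P1
  12='c' goto b→13
  13='cb' goto c→14
  14='cbc' goto b→15
  15='cbcb' goto ·  ←P2

BFS fail/out derivation:
  n1('b'): parent n0 fail=0; on 'b' 0 → fail=0;  out ∅∪∅=∅
  n12('c'): parent n0 fail=0; on 'c' 0 → fail=0;  out ∅∪∅=∅
  n2('bc'): parent n1 fail=0; on 'c' 0 → fail=12;  out ∅∪∅=∅
  n7('ba'): parent n1 fail=0; on 'a' 0 → fail=0;  out ∅∪∅=∅
  n13('cb'): parent n12 fail=0; on 'b' 0 → fail=1;  out ∅∪∅=∅
  n3('bcb'): parent n2 fail=12; on 'b' 12 → fail=13;  out ∅∪∅=∅
  n8('bac'): parent n7 fail=0; on 'c' 0 → fail=12;  out ∅∪∅=∅
  n14('cbc'): parent n13 fail=1; on 'c' 1 → fail=2;  out ∅∪∅=∅
  n4('bcbb'): parent n3 fail=13; on 'b' 13→1→0 → fail=1;  out ∅∪∅=∅
  n9('bacb'): parent n8 fail=12; on 'b' 12 → fail=13;  out ∅∪∅=∅
  n15('cbcb'): parent n14 fail=2; on 'b' 2 → fail=3;  out {2}∪∅={2}
  n5('bcbbb'): parent n4 fail=1; on 'b' 1→0 → fail=1;  out ∅∪∅=∅
  n10('bacbc'): parent n9 fail=13; on 'c' 13 → fail=14;  out ∅∪∅=∅
  n6('bcbbbb'): parent n5 fail=1; on 'b' 1→0 → fail=1;  out {0}∪∅={0}
  n11('bacbcb'): parent n10 fail=14; on 'b' 14 → fail=15;  out {1}∪{2}={1,2}

Text stream:
[0] read 'a'  n0⇒n0
[1] read 'a'  n0⇒n0
[2] read 'b'  n0⇒n1
[3] read 'c'  n1⇒n2
[4] read 'b'  n2⇒n3
[5] read 'b'  n3⇒n4
[6] read 'b'  n4⇒n5
[7] read 'b'  n5⇒n6  ** P0@[2:7]
[8] read 'b'  n6⇒n1 (fail-walked)
[9] read 'b'  n1⇒n1 (fail-walked)
[10] read 'a'  n1⇒n7
[11] read 'c'  n7⇒n8
[12] read 'b'  n8⇒n9
[13] read 'c'  n9⇒n10
[14] read 'b'  n10⇒n11  ** P1@[9:14],P2@[11:14]
[15] read 'c'  n11⇒n14 (fail-walked)
[16] read 'a'  n14⇒n0 (fail-walked)
[17] read 'c'  n0⇒n12
[18] read 'b'  n12⇒n13
[19] read 'c'  n13⇒n14
[20] read 'b'  n14⇒n15  ** P2@[17:20]
[21] read 'b'  n15⇒n4 (fail-walked)
[22] read 'b'  n4⇒n5
[23] read 'b'  n5⇒n6  ** P0@[18:23]
[24] read 'a'  n6⇒n7 (fail-walked)
[25] read 'b'  n7⇒n1 (fail-walked)
[26] read 'c'  n1⇒n2
[27] read 'b'  n2⇒n3
[28] read 'b'  n3⇒n4
[29] read 'b'  n4⇒n5
[30] read 'b'  n5⇒n6  ** P0@[25:30]
[31] read 'c'  n6⇒n2 (fail-walked)
[32] read 'b'  n2⇒n3
[33] read 'b'  n3⇒n4
[34] read 'b'  n4⇒n5
[35] read 'c'  n5⇒n2 (fail-walked)
[36] read 'b'  n2⇒n3
[37] read 'b'  n3⇒n4
[38] read 'b'  n4⇒n5
[39] read 'b'  n5⇒n6  ** P0@[34:39]
[40] read 'a'  n6⇒n7 (fail-walked)
[41] read 'a'  n7⇒n0 (fail-walked)
[42] read 'a'  n0⇒n0
[43] read 'b'  n0⇒n1
[44] read 'a'  n1⇒n7
[45] read 'c'  n7⇒n8
[46] read 'b'  n8⇒n9
[47] read 'c'  n9⇒n10
[48] read 'b'  n10⇒n11  ** P1@[43:48],P2@[45:48]
[49] read 'a'  n11⇒n7 (fail-walked)
[50] read 'b'  n7⇒n1 (fail-walked)
[51] read 'c'  n1⇒n2
[52] read 'b'  n2⇒n3
[53] read 'b'  n3⇒n4
[54] read 'b'  n4⇒n5
[55] read 'b'  n5⇒n6  ** P0@[50:55]
[56] read 'c'  n6⇒n2 (fail-walked)
[57] read 'c'  n2⇒n12 (fail-walked)
[58] read 'a'  n12⇒n0 (fail-walked)
[59] read 'c'  n0⇒n12
[60] read 'b'  n12⇒n13
[61] read 'b'  n13⇒n1 (fail-walked)
[62] read 'b'  n1⇒n1 (fail-walked)
[63] read 'a'  n1⇒n7
[64] read 'c'  n7⇒n8
[65] read 'b'  n8⇒n9
[66] read 'c'  n9⇒n10
[67] read 'b'  n10⇒n11  ** P1@[62:67],P2@[64:67]
[68] read 'b'  n11⇒n4 (fail-walked)
[69] read 'b'  n4⇒n5
[70] read 'a'  n5⇒n7 (fail-walked)
[71] read 'a'  n7⇒n0 (fail-walked)
[72] read 'b'  n0⇒n1
[73] read 'b'  n1⇒n1 (fail-walked)
[74] read 'b'  n1⇒n1 (fail-walked)
[75] read 'c'  n1⇒n2

Result: [[7,0],[14,1],[14,2],[20,2],[23,0],[30,0],[39,0],[48,1],[48,2],[55,0],[67,1],[67,2]]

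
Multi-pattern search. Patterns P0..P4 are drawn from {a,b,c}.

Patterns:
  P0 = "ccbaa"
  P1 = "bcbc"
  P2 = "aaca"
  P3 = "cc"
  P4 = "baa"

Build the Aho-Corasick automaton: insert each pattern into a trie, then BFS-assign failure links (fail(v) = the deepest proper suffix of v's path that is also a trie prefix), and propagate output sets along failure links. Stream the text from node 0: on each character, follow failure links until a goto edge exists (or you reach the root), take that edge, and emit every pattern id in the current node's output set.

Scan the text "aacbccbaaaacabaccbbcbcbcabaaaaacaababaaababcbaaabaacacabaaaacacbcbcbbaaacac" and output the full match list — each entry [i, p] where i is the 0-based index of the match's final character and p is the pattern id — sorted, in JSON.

Build automaton:
Trie (insert patterns):
  n0 'ε': a→10 b→6 c→1
  n1 'c': c→2
  n2 'cc': b→3  ←P3
  n3 'ccb': a→4
  n4 'ccba': a→5
  n5 'ccbaa': ·  ←P0
  n6 'b': a→14 c→7
  n7 'bc': b→8
  n8 'bcb': c→9
  n9 'bcbc': ·  ←P1
  n10 'a': a→11
  n11 'aa': c→12
  n12 'aac': a→13
  n13 'aaca': ·  ←P2
  n14 'ba': a→15
  n15 'baa': ·  ←P4

BFS fail/out derivation:
  fail(1) 'c': from fail(0)=0 chase 'c': 0 ⇒ 0;  out=∅∪out(0)=∅
  fail(6) 'b': from fail(0)=0 chase 'b': 0 ⇒ 0;  out=∅∪out(0)=∅
  fail(10) 'a': from fail(0)=0 chase 'a': 0 ⇒ 0;  out=∅∪out(0)=∅
  fail(2) 'cc': from fail(1)=0 chase 'c': 0 ⇒ 1;  out={3}∪out(1)={3}
  fail(7) 'bc': from fail(6)=0 chase 'c': 0 ⇒ 1;  out=∅∪out(1)=∅
  fail(11) 'aa': from fail(10)=0 chase 'a': 0 ⇒ 10;  out=∅∪out(10)=∅
  fail(14) 'ba': from fail(6)=0 chase 'a': 0 ⇒ 10;  out=∅∪out(10)=∅
  fail(3) 'ccb': from fail(2)=1 chase 'b': 1→0 ⇒ 6;  out=∅∪out(6)=∅
  fail(8) 'bcb': from fail(7)=1 chase 'b': 1→0 ⇒ 6;  out=∅∪out(6)=∅
  fail(12) 'aac': from fail(11)=10 chase 'c': 10→0 ⇒ 1;  out=∅∪out(1)=∅
  fail(15) 'baa': from fail(14)=10 chase 'a': 10 ⇒ 11;  out={4}∪out(11)={4}
  fail(4) 'ccba': from fail(3)=6 chase 'a': 6 ⇒ 14;  out=∅∪out(14)=∅
  fail(9) 'bcbc': from fail(8)=6 chase 'c': 6 ⇒ 7;  out={1}∪out(7)={1}
  fail(13) 'aaca': from fail(12)=1 chase 'a': 1→0 ⇒ 10;  out={2}∪out(10)={2}
  fail(5) 'ccbaa': from fail(4)=14 chase 'a': 14 ⇒ 15;  out={0}∪out(15)={0,4}

Run:
pos 0 'a': at 10
pos 1 'a': at 11
pos 2 'c': at 12
pos 3 'b': at 6 ·f
pos 4 'c': at 7
pos 5 'c': at 2 ·f  → match P3@[4:5]
pos 6 'b': at 3
pos 7 'a': at 4
pos 8 'a': at 5  → match P0@[4:8],P4@[6:8]
pos 9 'a': at 11 ·f
pos 10 'a': at 11 ·f
pos 11 'c': at 12
pos 12 'a': at 13  → match P2@[9:12]
pos 13 'b': at 6 ·f
pos 14 'a': at 14
pos 15 'c': at 1 ·f
pos 16 'c': at 2  → match P3@[15:16]
pos 17 'b': at 3
pos 18 'b': at 6 ·f
pos 19 'c': at 7
pos 20 'b': at 8
pos 21 'c': at 9  → match P1@[18:21]
pos 22 'b': at 8 ·f
pos 23 'c': at 9  → match P1@[20:23]
pos 24 'a': at 10 ·f
pos 25 'b': at 6 ·f
pos 26 'a': at 14
pos 27 'a': at 15  → match P4@[25:27]
pos 28 'a': at 11 ·f
pos 29 'a': at 11 ·f
pos 30 'a': at 11 ·f
pos 31 'c': at 12
pos 32 'a': at 13  → match P2@[29:32]
pos 33 'a': at 11 ·f
pos 34 'b': at 6 ·f
pos 35 'a': at 14
pos 36 'b': at 6 ·f
pos 37 'a': at 14
pos 38 'a': at 15  → match P4@[36:38]
pos 39 'a': at 11 ·f
pos 40 'b': at 6 ·f
pos 41 'a': at 14
pos 42 'b': at 6 ·f
pos 43 'c': at 7
pos 44 'b': at 8
pos 45 'a': at 14 ·f
pos 46 'a': at 15  → match P4@[44:46]
pos 47 'a': at 11 ·f
pos 48 'b': at 6 ·f
pos 49 'a': at 14
pos 50 'a': at 15  → match P4@[48:50]
pos 51 'c': at 12 ·f
pos 52 'a': at 13  → match P2@[49:52]
pos 53 'c': at 1 ·f
pos 54 'a': at 10 ·f
pos 55 'b': at 6 ·f
pos 56 'a': at 14
pos 57 'a': at 15  → match P4@[55:57]
pos 58 'a': at 11 ·f
pos 59 'a': at 11 ·f
pos 60 'c': at 12
pos 61 'a': at 13  → match P2@[58:61]
pos 62 'c': at 1 ·f
pos 63 'b': at 6 ·f
pos 64 'c': at 7
pos 65 'b': at 8
pos 66 'c': at 9  → match P1@[63:66]
pos 67 'b': at 8 ·f
pos 68 'b': at 6 ·f
pos 69 'a': at 14
pos 70 'a': at 15  → match P4@[68:70]
pos 71 'a': at 11 ·f
pos 72 'c': at 12
pos 73 'a': at 13  → match P2@[70:73]
pos 74 'c': at 1 ·f

Result: [[5,3],[8,0],[8,4],[12,2],[16,3],[21,1],[23,1],[27,4],[32,2],[38,4],[46,4],[50,4],[52,2],[57,4],[61,2],[66,1],[70,4],[73,2]]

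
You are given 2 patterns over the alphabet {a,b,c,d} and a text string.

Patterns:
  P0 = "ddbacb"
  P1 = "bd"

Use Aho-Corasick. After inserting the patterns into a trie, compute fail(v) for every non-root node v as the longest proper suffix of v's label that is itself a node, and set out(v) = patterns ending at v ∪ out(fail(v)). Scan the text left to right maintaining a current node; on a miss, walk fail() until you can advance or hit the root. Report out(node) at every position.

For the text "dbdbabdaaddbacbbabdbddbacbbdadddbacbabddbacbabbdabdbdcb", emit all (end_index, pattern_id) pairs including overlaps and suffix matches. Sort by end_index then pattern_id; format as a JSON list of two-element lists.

Construct AC machine:
Trie (insert patterns):
  0='ε' goto b→7 d→1
  1='d' goto d→2
  2='dd' goto b→3
  3='ddb' goto a→4
  4='ddba' goto c→5
  5='ddbac' goto b→6
  6='ddbacb' goto ·  ←P0
  7='b' goto d→8
  8='bd' goto ·  ←P1

BFS fail/out derivation:
  fail(1) 'd': from fail(0)=0 chase 'd': 0 ⇒ 0;  out=∅∪out(0)=∅
  fail(7) 'b': from fail(0)=0 chase 'b': 0 ⇒ 0;  out=∅∪out(0)=∅
  fail(2) 'dd': from fail(1)=0 chase 'd': 0 ⇒ 1;  out=∅∪out(1)=∅
  fail(8) 'bd': from fail(7)=0 chase 'd': 0 ⇒ 1;  out={1}∪out(1)={1}
  fail(3) 'ddb': from fail(2)=1 chase 'b': 1→0 ⇒ 7;  out=∅∪out(7)=∅
  fail(4) 'ddba': from fail(3)=7 chase 'a': 7→0 ⇒ 0;  out=∅∪out(0)=∅
  fail(5) 'ddbac': from fail(4)=0 chase 'c': 0 ⇒ 0;  out=∅∪out(0)=∅
  fail(6) 'ddbacb': from fail(5)=0 chase 'b': 0 ⇒ 7;  out={0}∪out(7)={0}

Scan:
pos 0 'd': at 1
pos 1 'b': at 7 ·f
pos 2 'd': at 8  emit P1@[1:2]
pos 3 'b': at 7 ·f
pos 4 'a': at 0 ·f
pos 5 'b': at 7
pos 6 'd': at 8  emit P1@[5:6]
pos 7 'a': at 0 ·f
pos 8 'a': at 0
pos 9 'd': at 1
pos 10 'd': at 2
pos 11 'b': at 3
pos 12 'a': at 4
pos 13 'c': at 5
pos 14 'b': at 6  emit P0@[9:14]
pos 15 'b': at 7 ·f
pos 16 'a': at 0 ·f
pos 17 'b': at 7
pos 18 'd': at 8  emit P1@[17:18]
pos 19 'b': at 7 ·f
pos 20 'd': at 8  emit P1@[19:20]
pos 21 'd': at 2 ·f
pos 22 'b': at 3
pos 23 'a': at 4
pos 24 'c': at 5
pos 25 'b': at 6  emit P0@[20:25]
pos 26 'b': at 7 ·f
pos 27 'd': at 8  emit P1@[26:27]
pos 28 'a': at 0 ·f
pos 29 'd': at 1
pos 30 'd': at 2
pos 31 'd': at 2 ·f
pos 32 'b': at 3
pos 33 'a': at 4
pos 34 'c': at 5
pos 35 'b': at 6  emit P0@[30:35]
pos 36 'a': at 0 ·f
pos 37 'b': at 7
pos 38 'd': at 8  emit P1@[37:38]
pos 39 'd': at 2 ·f
pos 40 'b': at 3
pos 41 'a': at 4
pos 42 'c': at 5
pos 43 'b': at 6  emit P0@[38:43]
pos 44 'a': at 0 ·f
pos 45 'b': at 7
pos 46 'b': at 7 ·f
pos 47 'd': at 8  emit P1@[46:47]
pos 48 'a': at 0 ·f
pos 49 'b': at 7
pos 50 'd': at 8  emit P1@[49:50]
pos 51 'b': at 7 ·f
pos 52 'd': at 8  emit P1@[51:52]
pos 53 'c': at 0 ·f
pos 54 'b': at 7

Result: [[2,1],[6,1],[14,0],[18,1],[20,1],[25,0],[27,1],[35,0],[38,1],[43,0],[47,1],[50,1],[52,1]]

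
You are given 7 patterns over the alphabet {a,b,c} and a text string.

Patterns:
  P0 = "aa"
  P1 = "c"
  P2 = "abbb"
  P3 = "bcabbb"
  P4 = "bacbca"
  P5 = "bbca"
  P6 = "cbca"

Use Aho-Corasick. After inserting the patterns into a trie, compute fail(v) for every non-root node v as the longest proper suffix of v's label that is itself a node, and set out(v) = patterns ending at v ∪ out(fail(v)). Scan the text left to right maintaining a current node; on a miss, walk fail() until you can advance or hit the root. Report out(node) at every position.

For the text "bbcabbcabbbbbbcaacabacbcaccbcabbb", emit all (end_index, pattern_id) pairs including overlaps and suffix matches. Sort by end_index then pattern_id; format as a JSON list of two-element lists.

Construct AC machine:
Trie (insert patterns):
  0='ε' goto a→1 b→7 c→3
  1='a' goto a→2 b→4
  2='aa' goto ·  [P0 ends]
  3='c' goto b→21  [P1 ends]
  4='ab' goto b→5
  5='abb' goto b→6
  6='abbb' goto ·  [P2 ends]
  7='b' goto a→13 b→18 c→8
  8='bc' goto a→9
  9='bca' goto b→10
  10='bcab' goto b→11
  11='bcabb' goto b→12
  12='bcabbb' goto ·  [P3 ends]
  13='ba' goto c→14
  14='bac' goto b→15
  15='bacb' goto c→16
  16='bacbc' goto a→17
  17='bacbca' goto ·  [P4 ends]
  18='bb' goto c→19
  19='bbc' goto a→20
  20='bbca' goto ·  [P5 ends]
  21='cb' goto c→22
  22='cbc' goto a→23
  23='cbca' goto ·  [P6 ends]

BFS fail/out derivation:
  fail(1) 'a': from fail(0)=0 chase 'a': 0 ⇒ 0;  out=∅∪out(0)=∅
  fail(3) 'c': from fail(0)=0 chase 'c': 0 ⇒ 0;  out={1}∪out(0)={1}
  fail(7) 'b': from fail(0)=0 chase 'b': 0 ⇒ 0;  out=∅∪out(0)=∅
  fail(2) 'aa': from fail(1)=0 chase 'a': 0 ⇒ 1;  out={0}∪out(1)={0}
  fail(4) 'ab': from fail(1)=0 chase 'b': 0 ⇒ 7;  out=∅∪out(7)=∅
  fail(8) 'bc': from fail(7)=0 chase 'c': 0 ⇒ 3;  out=∅∪out(3)={1}
  fail(13) 'ba': from fail(7)=0 chase 'a': 0 ⇒ 1;  out=∅∪out(1)=∅
  fail(18) 'bb': from fail(7)=0 chase 'b': 0 ⇒ 7;  out=∅∪out(7)=∅
  fail(21) 'cb': from fail(3)=0 chase 'b': 0 ⇒ 7;  out=∅∪out(7)=∅
  fail(5) 'abb': from fail(4)=7 chase 'b': 7 ⇒ 18;  out=∅∪out(18)=∅
  fail(9) 'bca': from fail(8)=3 chase 'a': 3→0 ⇒ 1;  out=∅∪out(1)=∅
  fail(14) 'bac': from fail(13)=1 chase 'c': 1→0 ⇒ 3;  out=∅∪out(3)={1}
  fail(19) 'bbc': from fail(18)=7 chase 'c': 7 ⇒ 8;  out=∅∪out(8)={1}
  fail(22) 'cbc': from fail(21)=7 chase 'c': 7 ⇒ 8;  out=∅∪out(8)={1}
  fail(6) 'abbb': from fail(5)=18 chase 'b': 18→7 ⇒ 18;  out={2}∪out(18)={2}
  fail(10) 'bcab': from fail(9)=1 chase 'b': 1 ⇒ 4;  out=∅∪out(4)=∅
  fail(15) 'bacb': from fail(14)=3 chase 'b': 3 ⇒ 21;  out=∅∪out(21)=∅
  fail(20) 'bbca': from fail(19)=8 chase 'a': 8 ⇒ 9;  out={5}∪out(9)={5}
  fail(23) 'cbca': from fail(22)=8 chase 'a': 8 ⇒ 9;  out={6}∪out(9)={6}
  fail(11) 'bcabb': from fail(10)=4 chase 'b': 4 ⇒ 5;  out=∅∪out(5)=∅
  fail(16) 'bacbc': from fail(15)=21 chase 'c': 21 ⇒ 22;  out=∅∪out(22)={1}
  fail(12) 'bcabbb': from fail(11)=5 chase 'b': 5 ⇒ 6;  out={3}∪out(6)={2,3}
  fail(17) 'bacbca': from fail(16)=22 chase 'a': 22 ⇒ 23;  out={4}∪out(23)={4,6}

Run:
pos 0 'b': at 7
pos 1 'b': at 18
pos 2 'c': at 19  emit P1@[2:2]
pos 3 'a': at 20  emit P5@[0:3]
pos 4 'b': at 10 (via fail)
pos 5 'b': at 11
pos 6 'c': at 19 (via fail)  emit P1@[6:6]
pos 7 'a': at 20  emit P5@[4:7]
pos 8 'b': at 10 (via fail)
pos 9 'b': at 11
pos 10 'b': at 12  emit P2@[7:10],P3@[5:10]
pos 11 'b': at 18 (via fail)
pos 12 'b': at 18 (via fail)
pos 13 'b': at 18 (via fail)
pos 14 'c': at 19  emit P1@[14:14]
pos 15 'a': at 20  emit P5@[12:15]
pos 16 'a': at 2 (via fail)  emit P0@[15:16]
pos 17 'c': at 3 (via fail)  emit P1@[17:17]
pos 18 'a': at 1 (via fail)
pos 19 'b': at 4
pos 20 'a': at 13 (via fail)
pos 21 'c': at 14  emit P1@[21:21]
pos 22 'b': at 15
pos 23 'c': at 16  emit P1@[23:23]
pos 24 'a': at 17  emit P4@[19:24],P6@[21:24]
pos 25 'c': at 3 (via fail)  emit P1@[25:25]
pos 26 'c': at 3 (via fail)  emit P1@[26:26]
pos 27 'b': at 21
pos 28 'c': at 22  emit P1@[28:28]
pos 29 'a': at 23  emit P6@[26:29]
pos 30 'b': at 10 (via fail)
pos 31 'b': at 11
pos 32 'b': at 12  emit P2@[29:32],P3@[27:32]

All matches (sorted): [[2,1],[3,5],[6,1],[7,5],[10,2],[10,3],[14,1],[15,5],[16,0],[17,1],[21,1],[23,1],[24,4],[24,6],[25,1],[26,1],[28,1],[29,6],[32,2],[32,3]]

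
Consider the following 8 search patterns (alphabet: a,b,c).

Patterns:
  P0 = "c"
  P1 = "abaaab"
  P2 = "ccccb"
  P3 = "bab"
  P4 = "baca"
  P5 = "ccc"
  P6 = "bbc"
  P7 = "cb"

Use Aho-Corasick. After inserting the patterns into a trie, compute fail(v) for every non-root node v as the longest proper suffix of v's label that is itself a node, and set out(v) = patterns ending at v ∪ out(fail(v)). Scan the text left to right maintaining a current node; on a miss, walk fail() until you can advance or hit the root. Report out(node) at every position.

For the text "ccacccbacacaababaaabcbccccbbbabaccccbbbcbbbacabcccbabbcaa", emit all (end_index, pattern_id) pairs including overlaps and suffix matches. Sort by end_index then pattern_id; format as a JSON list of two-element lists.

Build:
Trie (insert patterns):
  n0 'ε': a→2 b→12 c→1
  n1 'c': b→19 c→8  [P0 ends]
  n2 'a': b→3
  n3 'ab': a→4
  n4 'aba': a→5
  n5 'abaa': a→6
  n6 'abaaa': b→7
  n7 'abaaab': ·  [P1 ends]
  n8 'cc': c→9
  n9 'ccc': c→10  [P5 ends]
  n10 'cccc': b→11
  n11 'ccccb': ·  [P2 ends]
  n12 'b': a→13 b→17
  n13 'ba': b→14 c→15
  n14 'bab': ·  [P3 ends]
  n15 'bac': a→16
  n16 'baca': ·  [P4 ends]
  n17 'bb': c→18
  n18 'bbc': ·  [P6 ends]
  n19 'cb': ·  [P7 ends]

BFS fail/out derivation:
  n1('c'): parent n0 fail=0; on 'c' 0 → fail=0;  out {0}∪∅={0}
  n2('a'): parent n0 fail=0; on 'a' 0 → fail=0;  out ∅∪∅=∅
  n12('b'): parent n0 fail=0; on 'b' 0 → fail=0;  out ∅∪∅=∅
  n3('ab'): parent n2 fail=0; on 'b' 0 → fail=12;  out ∅∪∅=∅
  n8('cc'): parent n1 fail=0; on 'c' 0 → fail=1;  out ∅∪{0}={0}
  n13('ba'): parent n12 fail=0; on 'a' 0 → fail=2;  out ∅∪∅=∅
  n17('bb'): parent n12 fail=0; on 'b' 0 → fail=12;  out ∅∪∅=∅
  n19('cb'): parent n1 fail=0; on 'b' 0 → fail=12;  out {7}∪∅={7}
  n4('aba'): parent n3 fail=12; on 'a' 12 → fail=13;  out ∅∪∅=∅
  n9('ccc'): parent n8 fail=1; on 'c' 1 → fail=8;  out {5}∪{0}={0,5}
  n14('bab'): parent n13 fail=2; on 'b' 2 → fail=3;  out {3}∪∅={3}
  n15('bac'): parent n13 fail=2; on 'c' 2→0 → fail=1;  out ∅∪{0}={0}
  n18('bbc'): parent n17 fail=12; on 'c' 12→0 → fail=1;  out {6}∪{0}={0,6}
  n5('abaa'): parent n4 fail=13; on 'a' 13→2→0 → fail=2;  out ∅∪∅=∅
  n10('cccc'): parent n9 fail=8; on 'c' 8 → fail=9;  out ∅∪{0,5}={0,5}
  n16('baca'): parent n15 fail=1; on 'a' 1→0 → fail=2;  out {4}∪∅={4}
  n6('abaaa'): parent n5 fail=2; on 'a' 2→0 → fail=2;  out ∅∪∅=∅
  n11('ccccb'): parent n10 fail=9; on 'b' 9→8→1 → fail=19;  out {2}∪{7}={2,7}
  n7('abaaab'): parent n6 fail=2; on 'b' 2 → fail=3;  out {1}∪∅={1}

Text stream:
[0] read 'c'  n0⇒n1  → match P0@[0:0]
[1] read 'c'  n1⇒n8  → match P0@[1:1]
[2] read 'a'  n8⇒n2 ·f
[3] read 'c'  n2⇒n1 ·f  → match P0@[3:3]
[4] read 'c'  n1⇒n8  → match P0@[4:4]
[5] read 'c'  n8⇒n9  → match P0@[5:5],P5@[3:5]
[6] read 'b'  n9⇒n19 ·f  → match P7@[5:6]
[7] read 'a'  n19⇒n13 ·f
[8] read 'c'  n13⇒n15  → match P0@[8:8]
[9] read 'a'  n15⇒n16  → match P4@[6:9]
[10] read 'c'  n16⇒n1 ·f  → match P0@[10:10]
[11] read 'a'  n1⇒n2 ·f
[12] read 'a'  n2⇒n2 ·f
[13] read 'b'  n2⇒n3
[14] read 'a'  n3⇒n4
[15] read 'b'  n4⇒n14 ·f  → match P3@[13:15]
[16] read 'a'  n14⇒n4 ·f
[17] read 'a'  n4⇒n5
[18] read 'a'  n5⇒n6
[19] read 'b'  n6⇒n7  → match P1@[14:19]
[20] read 'c'  n7⇒n1 ·f  → match P0@[20:20]
[21] read 'b'  n1⇒n19  → match P7@[20:21]
[22] read 'c'  n19⇒n1 ·f  → match P0@[22:22]
[23] read 'c'  n1⇒n8  → match P0@[23:23]
[24] read 'c'  n8⇒n9  → match P0@[24:24],P5@[22:24]
[25] read 'c'  n9⇒n10  → match P0@[25:25],P5@[23:25]
[26] read 'b'  n10⇒n11  → match P2@[22:26],P7@[25:26]
[27] read 'b'  n11⇒n17 ·f
[28] read 'b'  n17⇒n17 ·f
[29] read 'a'  n17⇒n13 ·f
[30] read 'b'  n13⇒n14  → match P3@[28:30]
[31] read 'a'  n14⇒n4 ·f
[32] read 'c'  n4⇒n15 ·f  → match P0@[32:32]
[33] read 'c'  n15⇒n8 ·f  → match P0@[33:33]
[34] read 'c'  n8⇒n9  → match P0@[34:34],P5@[32:34]
[35] read 'c'  n9⇒n10  → match P0@[35:35],P5@[33:35]
[36] read 'b'  n10⇒n11  → match P2@[32:36],P7@[35:36]
[37] read 'b'  n11⇒n17 ·f
[38] read 'b'  n17⇒n17 ·f
[39] read 'c'  n17⇒n18  → match P0@[39:39],P6@[37:39]
[40] read 'b'  n18⇒n19 ·f  → match P7@[39:40]
[41] read 'b'  n19⇒n17 ·f
[42] read 'b'  n17⇒n17 ·f
[43] read 'a'  n17⇒n13 ·f
[44] read 'c'  n13⇒n15  → match P0@[44:44]
[45] read 'a'  n15⇒n16  → match P4@[42:45]
[46] read 'b'  n16⇒n3 ·f
[47] read 'c'  n3⇒n1 ·f  → match P0@[47:47]
[48] read 'c'  n1⇒n8  → match P0@[48:48]
[49] read 'c'  n8⇒n9  → match P0@[49:49],P5@[47:49]
[50] read 'b'  n9⇒n19 ·f  → match P7@[49:50]
[51] read 'a'  n19⇒n13 ·f
[52] read 'b'  n13⇒n14  → match P3@[50:52]
[53] read 'b'  n14⇒n17 ·f
[54] read 'c'  n17⇒n18  → match P0@[54:54],P6@[52:54]
[55] read 'a'  n18⇒n2 ·f
[56] read 'a'  n2⇒n2 ·f

All matches (sorted): [[0,0],[1,0],[3,0],[4,0],[5,0],[5,5],[6,7],[8,0],[9,4],[10,0],[15,3],[19,1],[20,0],[21,7],[22,0],[23,0],[24,0],[24,5],[25,0],[25,5],[26,2],[26,7],[30,3],[32,0],[33,0],[34,0],[34,5],[35,0],[35,5],[36,2],[36,7],[39,0],[39,6],[40,7],[44,0],[45,4],[47,0],[48,0],[49,0],[49,5],[50,7],[52,3],[54,0],[54,6]]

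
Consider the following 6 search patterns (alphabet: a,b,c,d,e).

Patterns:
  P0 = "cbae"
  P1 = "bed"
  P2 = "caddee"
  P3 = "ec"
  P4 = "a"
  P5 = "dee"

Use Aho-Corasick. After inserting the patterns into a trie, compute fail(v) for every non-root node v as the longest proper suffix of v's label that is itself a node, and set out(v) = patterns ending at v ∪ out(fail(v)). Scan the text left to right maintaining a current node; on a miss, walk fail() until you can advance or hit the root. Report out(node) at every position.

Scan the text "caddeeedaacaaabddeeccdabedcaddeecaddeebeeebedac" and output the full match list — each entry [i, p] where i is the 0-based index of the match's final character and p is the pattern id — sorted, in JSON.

Build automaton:
Trie (insert patterns):
  0='ε' goto a→15 b→5 c→1 d→16 e→13
  1='c' goto a→8 b→2
  2='cb' goto a→3
  3='cba' goto e→4
  4='cbae' goto ·  [P0 ends]
  5='b' goto e→6
  6='be' goto d→7
  7='bed' goto ·  [P1 ends]
  8='ca' goto d→9
  9='cad' goto d→10
  10='cadd' goto e→11
  11='cadde' goto e→12
  12='caddee' goto ·  [P2 ends]
  13='e' goto c→14
  14='ec' goto ·  [P3 ends]
  15='a' goto ·  [P4 ends]
  16='d' goto e→17
  17='de' goto e→18
  18='dee' goto ·  [P5 ends]

BFS fail/out derivation:
  fail(1) 'c': from fail(0)=0 chase 'c': 0 ⇒ 0;  out=∅∪out(0)=∅
  fail(5) 'b': from fail(0)=0 chase 'b': 0 ⇒ 0;  out=∅∪out(0)=∅
  fail(13) 'e': from fail(0)=0 chase 'e': 0 ⇒ 0;  out=∅∪out(0)=∅
  fail(15) 'a': from fail(0)=0 chase 'a': 0 ⇒ 0;  out={4}∪out(0)={4}
  fail(16) 'd': from fail(0)=0 chase 'd': 0 ⇒ 0;  out=∅∪out(0)=∅
  fail(2) 'cb': from fail(1)=0 chase 'b': 0 ⇒ 5;  out=∅∪out(5)=∅
  fail(6) 'be': from fail(5)=0 chase 'e': 0 ⇒ 13;  out=∅∪out(13)=∅
  fail(8) 'ca': from fail(1)=0 chase 'a': 0 ⇒ 15;  out=∅∪out(15)={4}
  fail(14) 'ec': from fail(13)=0 chase 'c': 0 ⇒ 1;  out={3}∪out(1)={3}
  fail(17) 'de': from fail(16)=0 chase 'e': 0 ⇒ 13;  out=∅∪out(13)=∅
  fail(3) 'cba': from fail(2)=5 chase 'a': 5→0 ⇒ 15;  out=∅∪out(15)={4}
  fail(7) 'bed': from fail(6)=13 chase 'd': 13→0 ⇒ 16;  out={1}∪out(16)={1}
  fail(9) 'cad': from fail(8)=15 chase 'd': 15→0 ⇒ 16;  out=∅∪out(16)=∅
  fail(18) 'dee': from fail(17)=13 chase 'e': 13→0 ⇒ 13;  out={5}∪out(13)={5}
  fail(4) 'cbae': from fail(3)=15 chase 'e': 15→0 ⇒ 13;  out={0}∪out(13)={0}
  fail(10) 'cadd': from fail(9)=16 chase 'd': 16→0 ⇒ 16;  out=∅∪out(16)=∅
  fail(11) 'cadde': from fail(10)=16 chase 'e': 16 ⇒ 17;  out=∅∪out(17)=∅
  fail(12) 'caddee': from fail(11)=17 chase 'e': 17 ⇒ 18;  out={2}∪out(18)={2,5}

Text stream:
i=0 'c': node 0→1
i=1 'a': node 1→8  ** P4@[1:1]
i=2 'd': node 8→9
i=3 'd': node 9→10
i=4 'e': node 10→11
i=5 'e': node 11→12  ** P2@[0:5],P5@[3:5]
i=6 'e': node 12→13 (via fail)
i=7 'd': node 13→16 (via fail)
i=8 'a': node 16→15 (via fail)  ** P4@[8:8]
i=9 'a': node 15→15 (via fail)  ** P4@[9:9]
i=10 'c': node 15→1 (via fail)
i=11 'a': node 1→8  ** P4@[11:11]
i=12 'a': node 8→15 (via fail)  ** P4@[12:12]
i=13 'a': node 15→15 (via fail)  ** P4@[13:13]
i=14 'b': node 15→5 (via fail)
i=15 'd': node 5→16 (via fail)
i=16 'd': node 16→16 (via fail)
i=17 'e': node 16→17
i=18 'e': node 17→18  ** P5@[16:18]
i=19 'c': node 18→14 (via fail)  ** P3@[18:19]
i=20 'c': node 14→1 (via fail)
i=21 'd': node 1→16 (via fail)
i=22 'a': node 16→15 (via fail)  ** P4@[22:22]
i=23 'b': node 15→5 (via fail)
i=24 'e': node 5→6
i=25 'd': node 6→7  ** P1@[23:25]
i=26 'c': node 7→1 (via fail)
i=27 'a': node 1→8  ** P4@[27:27]
i=28 'd': node 8→9
i=29 'd': node 9→10
i=30 'e': node 10→11
i=31 'e': node 11→12  ** P2@[26:31],P5@[29:31]
i=32 'c': node 12→14 (via fail)  ** P3@[31:32]
i=33 'a': node 14→8 (via fail)  ** P4@[33:33]
i=34 'd': node 8→9
i=35 'd': node 9→10
i=36 'e': node 10→11
i=37 'e': node 11→12  ** P2@[32:37],P5@[35:37]
i=38 'b': node 12→5 (via fail)
i=39 'e': node 5→6
i=40 'e': node 6→13 (via fail)
i=41 'e': node 13→13 (via fail)
i=42 'b': node 13→5 (via fail)
i=43 'e': node 5→6
i=44 'd': node 6→7  ** P1@[42:44]
i=45 'a': node 7→15 (via fail)  ** P4@[45:45]
i=46 'c': node 15→1 (via fail)

Matches: [[1,4],[5,2],[5,5],[8,4],[9,4],[11,4],[12,4],[13,4],[18,5],[19,3],[22,4],[25,1],[27,4],[31,2],[31,5],[32,3],[33,4],[37,2],[37,5],[44,1],[45,4]]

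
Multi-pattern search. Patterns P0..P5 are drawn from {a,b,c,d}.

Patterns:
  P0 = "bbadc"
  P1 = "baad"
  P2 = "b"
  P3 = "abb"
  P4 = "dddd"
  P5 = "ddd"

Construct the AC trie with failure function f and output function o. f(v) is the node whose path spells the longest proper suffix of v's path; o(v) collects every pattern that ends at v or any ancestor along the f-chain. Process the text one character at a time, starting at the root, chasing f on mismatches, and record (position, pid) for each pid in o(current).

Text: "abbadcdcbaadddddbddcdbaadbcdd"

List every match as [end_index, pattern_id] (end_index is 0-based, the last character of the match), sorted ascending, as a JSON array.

Build:
Trie nodes:
  n0 'ε': a→9 b→1 d→12
  n1 'b': a→6 b→2  ←P2
  n2 'bb': a→3
  n3 'bba': d→4
  n4 'bbad': c→5
  n5 'bbadc': ·  ←P0
  n6 'ba': a→7
  n7 'baa': d→8
  n8 'baad': ·  ←P1
  n9 'a': b→10
  n10 'ab': b→11
  n11 'abb': ·  ←P3
  n12 'd': d→13
  n13 'dd': d→14
  n14 'ddd': d→15  ←P5
  n15 'dddd': ·  ←P4

Failure links (BFS by depth):
  fail(1) 'b': from fail(0)=0 chase 'b': 0 ⇒ 0;  out={2}∪out(0)={2}
  fail(9) 'a': from fail(0)=0 chase 'a': 0 ⇒ 0;  out=∅∪out(0)=∅
  fail(12) 'd': from fail(0)=0 chase 'd': 0 ⇒ 0;  out=∅∪out(0)=∅
  fail(2) 'bb': from fail(1)=0 chase 'b': 0 ⇒ 1;  out=∅∪out(1)={2}
  fail(6) 'ba': from fail(1)=0 chase 'a': 0 ⇒ 9;  out=∅∪out(9)=∅
  fail(10) 'ab': from fail(9)=0 chase 'b': 0 ⇒ 1;  out=∅∪out(1)={2}
  fail(13) 'dd': from fail(12)=0 chase 'd': 0 ⇒ 12;  out=∅∪out(12)=∅
  fail(3) 'bba': from fail(2)=1 chase 'a': 1 ⇒ 6;  out=∅∪out(6)=∅
  fail(7) 'baa': from fail(6)=9 chase 'a': 9→0 ⇒ 9;  out=∅∪out(9)=∅
  fail(11) 'abb': from fail(10)=1 chase 'b': 1 ⇒ 2;  out={3}∪out(2)={2,3}
  fail(14) 'ddd': from fail(13)=12 chase 'd': 12 ⇒ 13;  out={5}∪out(13)={5}
  fail(4) 'bbad': from fail(3)=6 chase 'd': 6→9→0 ⇒ 12;  out=∅∪out(12)=∅
  fail(8) 'baad': from fail(7)=9 chase 'd': 9→0 ⇒ 12;  out={1}∪out(12)={1}
  fail(15) 'dddd': from fail(14)=13 chase 'd': 13 ⇒ 14;  out={4}∪out(14)={4,5}
  fail(5) 'bbadc': from fail(4)=12 chase 'c': 12→0 ⇒ 0;  out={0}∪out(0)={0}

Run:
i=0 'a': node 0→9
i=1 'b': node 9→10  → match P2@[1:1]
i=2 'b': node 10→11  → match P2@[2:2],P3@[0:2]
i=3 'a': node 11→3 (via fail)
i=4 'd': node 3→4
i=5 'c': node 4→5  → match P0@[1:5]
i=6 'd': node 5→12 (via fail)
i=7 'c': node 12→0 (via fail)
i=8 'b': node 0→1  → match P2@[8:8]
i=9 'a': node 1→6
i=10 'a': node 6→7
i=11 'd': node 7→8  → match P1@[8:11]
i=12 'd': node 8→13 (via fail)
i=13 'd': node 13→14  → match P5@[11:13]
i=14 'd': node 14→15  → match P4@[11:14],P5@[12:14]
i=15 'd': node 15→15 (via fail)  → match P4@[12:15],P5@[13:15]
i=16 'b': node 15→1 (via fail)  → match P2@[16:16]
i=17 'd': node 1→12 (via fail)
i=18 'd': node 12→13
i=19 'c': node 13→0 (via fail)
i=20 'd': node 0→12
i=21 'b': node 12→1 (via fail)  → match P2@[21:21]
i=22 'a': node 1→6
i=23 'a': node 6→7
i=24 'd': node 7→8  → match P1@[21:24]
i=25 'b': node 8→1 (via fail)  → match P2@[25:25]
i=26 'c': node 1→0 (via fail)
i=27 'd': node 0→12
i=28 'd': node 12→13

All matches (sorted): [[1,2],[2,2],[2,3],[5,0],[8,2],[11,1],[13,5],[14,4],[14,5],[15,4],[15,5],[16,2],[21,2],[24,1],[25,2]]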